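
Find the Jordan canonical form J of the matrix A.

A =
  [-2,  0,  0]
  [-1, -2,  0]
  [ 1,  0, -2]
J_2(-2) ⊕ J_1(-2)

The characteristic polynomial is
  det(x·I − A) = x^3 + 6*x^2 + 12*x + 8 = (x + 2)^3

Eigenvalues and multiplicities (the geometric multiplicity of λ is n − rank(A − λI), which equals the number of Jordan blocks for λ):
  λ = -2: algebraic multiplicity = 3, geometric multiplicity = 2

Determining the block sizes for each eigenvalue:
  λ = -2: 2 blocks summing to 3 forces exactly one block of size 2 and the rest size 1 → block sizes [2, 1]

Assembling the blocks gives a Jordan form
J =
  [-2,  1,  0]
  [ 0, -2,  0]
  [ 0,  0, -2]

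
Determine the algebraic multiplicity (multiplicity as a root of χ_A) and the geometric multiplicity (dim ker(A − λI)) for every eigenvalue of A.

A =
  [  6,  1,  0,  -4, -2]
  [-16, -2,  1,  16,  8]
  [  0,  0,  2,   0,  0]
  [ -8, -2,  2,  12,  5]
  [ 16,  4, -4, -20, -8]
λ = 2: alg = 5, geom = 2

Step 1 — factor the characteristic polynomial to read off the algebraic multiplicities:
  χ_A(x) = (x - 2)^5

Step 2 — compute geometric multiplicities via the rank-nullity identity g(λ) = n − rank(A − λI):
  rank(A − (2)·I) = 3, so dim ker(A − (2)·I) = n − 3 = 2

Summary:
  λ = 2: algebraic multiplicity = 5, geometric multiplicity = 2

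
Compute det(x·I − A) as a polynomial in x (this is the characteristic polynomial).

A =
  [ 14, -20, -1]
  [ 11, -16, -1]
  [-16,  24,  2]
x^3

Expanding det(x·I − A) (e.g. by cofactor expansion or by noting that A is similar to its Jordan form J, which has the same characteristic polynomial as A) gives
  χ_A(x) = x^3
which factors as x^3. The eigenvalues (with algebraic multiplicities) are λ = 0 with multiplicity 3.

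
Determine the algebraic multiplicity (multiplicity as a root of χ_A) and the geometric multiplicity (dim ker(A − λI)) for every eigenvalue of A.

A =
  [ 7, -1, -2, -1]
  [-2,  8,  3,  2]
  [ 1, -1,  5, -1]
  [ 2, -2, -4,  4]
λ = 6: alg = 4, geom = 2

Step 1 — factor the characteristic polynomial to read off the algebraic multiplicities:
  χ_A(x) = (x - 6)^4

Step 2 — compute geometric multiplicities via the rank-nullity identity g(λ) = n − rank(A − λI):
  rank(A − (6)·I) = 2, so dim ker(A − (6)·I) = n − 2 = 2

Summary:
  λ = 6: algebraic multiplicity = 4, geometric multiplicity = 2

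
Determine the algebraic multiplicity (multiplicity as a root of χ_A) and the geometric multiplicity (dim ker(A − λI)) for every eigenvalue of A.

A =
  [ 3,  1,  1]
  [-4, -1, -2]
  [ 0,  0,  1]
λ = 1: alg = 3, geom = 2

Step 1 — factor the characteristic polynomial to read off the algebraic multiplicities:
  χ_A(x) = (x - 1)^3

Step 2 — compute geometric multiplicities via the rank-nullity identity g(λ) = n − rank(A − λI):
  rank(A − (1)·I) = 1, so dim ker(A − (1)·I) = n − 1 = 2

Summary:
  λ = 1: algebraic multiplicity = 3, geometric multiplicity = 2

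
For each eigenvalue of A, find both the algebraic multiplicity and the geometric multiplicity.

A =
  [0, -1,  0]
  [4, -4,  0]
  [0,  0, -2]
λ = -2: alg = 3, geom = 2

Step 1 — factor the characteristic polynomial to read off the algebraic multiplicities:
  χ_A(x) = (x + 2)^3

Step 2 — compute geometric multiplicities via the rank-nullity identity g(λ) = n − rank(A − λI):
  rank(A − (-2)·I) = 1, so dim ker(A − (-2)·I) = n − 1 = 2

Summary:
  λ = -2: algebraic multiplicity = 3, geometric multiplicity = 2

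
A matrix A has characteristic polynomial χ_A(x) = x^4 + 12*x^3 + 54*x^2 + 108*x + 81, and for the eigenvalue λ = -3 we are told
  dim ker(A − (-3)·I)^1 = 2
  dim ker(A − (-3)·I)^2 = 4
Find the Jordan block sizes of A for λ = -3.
Block sizes for λ = -3: [2, 2]

From the dimensions of kernels of powers, the number of Jordan blocks of size at least j is d_j − d_{j−1} where d_j = dim ker(N^j) (with d_0 = 0). Computing the differences gives [2, 2].
The number of blocks of size exactly k is (#blocks of size ≥ k) − (#blocks of size ≥ k + 1), so the partition is: 2 block(s) of size 2.
In nonincreasing order the block sizes are [2, 2].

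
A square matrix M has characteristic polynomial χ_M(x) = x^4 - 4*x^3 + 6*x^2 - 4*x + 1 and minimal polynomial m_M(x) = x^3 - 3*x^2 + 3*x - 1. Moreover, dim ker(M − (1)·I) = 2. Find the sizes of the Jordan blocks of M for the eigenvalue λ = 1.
Block sizes for λ = 1: [3, 1]

Step 1 — from the characteristic polynomial, algebraic multiplicity of λ = 1 is 4. From dim ker(M − (1)·I) = 2, there are exactly 2 Jordan blocks for λ = 1.
Step 2 — from the minimal polynomial, the factor (x − 1)^3 tells us the largest block for λ = 1 has size 3.
Step 3 — with total size 4, 2 blocks, and largest block 3, the block sizes (in nonincreasing order) are [3, 1].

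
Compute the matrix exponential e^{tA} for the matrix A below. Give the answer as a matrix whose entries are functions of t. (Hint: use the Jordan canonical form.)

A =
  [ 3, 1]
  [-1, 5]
e^{tA} =
  [-t*exp(4*t) + exp(4*t), t*exp(4*t)]
  [-t*exp(4*t), t*exp(4*t) + exp(4*t)]

Strategy: write A = P · J · P⁻¹ where J is a Jordan canonical form, so e^{tA} = P · e^{tJ} · P⁻¹, and e^{tJ} can be computed block-by-block.

A has Jordan form
J =
  [4, 1]
  [0, 4]
(up to reordering of blocks).

Per-block formulas:
  For a 2×2 Jordan block J_2(4): exp(t · J_2(4)) = e^(4t)·(I + t·N), where N is the 2×2 nilpotent shift.

After assembling e^{tJ} and conjugating by P, we get:

e^{tA} =
  [-t*exp(4*t) + exp(4*t), t*exp(4*t)]
  [-t*exp(4*t), t*exp(4*t) + exp(4*t)]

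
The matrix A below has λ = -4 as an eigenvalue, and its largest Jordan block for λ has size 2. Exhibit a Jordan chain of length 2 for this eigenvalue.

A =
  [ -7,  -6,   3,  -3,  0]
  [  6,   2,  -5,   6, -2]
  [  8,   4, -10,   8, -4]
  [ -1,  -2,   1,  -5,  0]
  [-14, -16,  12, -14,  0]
A Jordan chain for λ = -4 of length 2:
v_1 = (-3, 6, 8, -1, -14)ᵀ
v_2 = (1, 0, 0, 0, 0)ᵀ

Let N = A − (-4)·I. We want v_2 with N^2 v_2 = 0 but N^1 v_2 ≠ 0; then v_{j-1} := N · v_j for j = 2, …, 2.

Pick v_2 = (1, 0, 0, 0, 0)ᵀ.
Then v_1 = N · v_2 = (-3, 6, 8, -1, -14)ᵀ.

Sanity check: (A − (-4)·I) v_1 = (0, 0, 0, 0, 0)ᵀ = 0. ✓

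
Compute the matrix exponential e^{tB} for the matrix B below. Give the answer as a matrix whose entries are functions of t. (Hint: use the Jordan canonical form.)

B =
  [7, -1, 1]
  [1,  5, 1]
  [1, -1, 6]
e^{tB} =
  [t^2*exp(6*t)/2 + t*exp(6*t) + exp(6*t), -t^2*exp(6*t)/2 - t*exp(6*t), t*exp(6*t)]
  [t^2*exp(6*t)/2 + t*exp(6*t), -t^2*exp(6*t)/2 - t*exp(6*t) + exp(6*t), t*exp(6*t)]
  [t*exp(6*t), -t*exp(6*t), exp(6*t)]

Strategy: write B = P · J · P⁻¹ where J is a Jordan canonical form, so e^{tB} = P · e^{tJ} · P⁻¹, and e^{tJ} can be computed block-by-block.

B has Jordan form
J =
  [6, 1, 0]
  [0, 6, 1]
  [0, 0, 6]
(up to reordering of blocks).

Per-block formulas:
  For a 3×3 Jordan block J_3(6): exp(t · J_3(6)) = e^(6t)·(I + t·N + (t^2/2)·N^2), where N is the 3×3 nilpotent shift.

After assembling e^{tJ} and conjugating by P, we get:

e^{tB} =
  [t^2*exp(6*t)/2 + t*exp(6*t) + exp(6*t), -t^2*exp(6*t)/2 - t*exp(6*t), t*exp(6*t)]
  [t^2*exp(6*t)/2 + t*exp(6*t), -t^2*exp(6*t)/2 - t*exp(6*t) + exp(6*t), t*exp(6*t)]
  [t*exp(6*t), -t*exp(6*t), exp(6*t)]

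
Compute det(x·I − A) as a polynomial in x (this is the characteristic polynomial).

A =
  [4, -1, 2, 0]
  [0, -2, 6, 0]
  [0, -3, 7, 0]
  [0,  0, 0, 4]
x^4 - 13*x^3 + 60*x^2 - 112*x + 64

Expanding det(x·I − A) (e.g. by cofactor expansion or by noting that A is similar to its Jordan form J, which has the same characteristic polynomial as A) gives
  χ_A(x) = x^4 - 13*x^3 + 60*x^2 - 112*x + 64
which factors as (x - 4)^3*(x - 1). The eigenvalues (with algebraic multiplicities) are λ = 1 with multiplicity 1, λ = 4 with multiplicity 3.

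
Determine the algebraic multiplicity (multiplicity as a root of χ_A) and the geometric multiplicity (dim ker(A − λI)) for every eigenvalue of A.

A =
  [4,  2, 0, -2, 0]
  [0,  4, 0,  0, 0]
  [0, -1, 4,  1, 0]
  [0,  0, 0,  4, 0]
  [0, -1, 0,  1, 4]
λ = 4: alg = 5, geom = 4

Step 1 — factor the characteristic polynomial to read off the algebraic multiplicities:
  χ_A(x) = (x - 4)^5

Step 2 — compute geometric multiplicities via the rank-nullity identity g(λ) = n − rank(A − λI):
  rank(A − (4)·I) = 1, so dim ker(A − (4)·I) = n − 1 = 4

Summary:
  λ = 4: algebraic multiplicity = 5, geometric multiplicity = 4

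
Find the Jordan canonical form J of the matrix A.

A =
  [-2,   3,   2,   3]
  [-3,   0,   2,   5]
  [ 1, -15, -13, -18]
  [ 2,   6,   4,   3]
J_2(-3) ⊕ J_2(-3)

The characteristic polynomial is
  det(x·I − A) = x^4 + 12*x^3 + 54*x^2 + 108*x + 81 = (x + 3)^4

Eigenvalues and multiplicities (the geometric multiplicity of λ is n − rank(A − λI), which equals the number of Jordan blocks for λ):
  λ = -3: algebraic multiplicity = 4, geometric multiplicity = 2

Determining the block sizes for each eigenvalue:
  λ = -3: with am = 4 and gm = 2, the partition is not yet determined (e.g. several partitions of 4 into 2 parts exist). Let N = A − (-3)·I. Computing rank(N^1) = 2, rank(N^2) = 0; the number of blocks of size ≥ j is rank(N^{j−1}) − rank(N^j), giving [2, 2]. So we have 2 block(s) of size 2 → block sizes [2, 2]

Assembling the blocks gives a Jordan form
J =
  [-3,  1,  0,  0]
  [ 0, -3,  0,  0]
  [ 0,  0, -3,  1]
  [ 0,  0,  0, -3]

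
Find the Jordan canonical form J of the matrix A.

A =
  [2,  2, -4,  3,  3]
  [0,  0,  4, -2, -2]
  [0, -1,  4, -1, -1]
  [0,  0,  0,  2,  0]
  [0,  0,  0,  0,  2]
J_2(2) ⊕ J_2(2) ⊕ J_1(2)

The characteristic polynomial is
  det(x·I − A) = x^5 - 10*x^4 + 40*x^3 - 80*x^2 + 80*x - 32 = (x - 2)^5

Eigenvalues and multiplicities (the geometric multiplicity of λ is n − rank(A − λI), which equals the number of Jordan blocks for λ):
  λ = 2: algebraic multiplicity = 5, geometric multiplicity = 3

Determining the block sizes for each eigenvalue:
  λ = 2: with am = 5 and gm = 3, the partition is not yet determined (e.g. several partitions of 5 into 3 parts exist). Let N = A − (2)·I. Computing rank(N^1) = 2, rank(N^2) = 0; the number of blocks of size ≥ j is rank(N^{j−1}) − rank(N^j), giving [3, 2]. So we have 2 block(s) of size 2, 1 block(s) of size 1 → block sizes [2, 2, 1]

Assembling the blocks gives a Jordan form
J =
  [2, 1, 0, 0, 0]
  [0, 2, 0, 0, 0]
  [0, 0, 2, 1, 0]
  [0, 0, 0, 2, 0]
  [0, 0, 0, 0, 2]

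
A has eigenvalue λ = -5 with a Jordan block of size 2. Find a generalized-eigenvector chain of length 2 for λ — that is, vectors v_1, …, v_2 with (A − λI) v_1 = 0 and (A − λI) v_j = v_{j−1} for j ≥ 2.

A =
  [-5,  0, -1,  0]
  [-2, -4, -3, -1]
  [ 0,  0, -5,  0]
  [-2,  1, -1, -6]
A Jordan chain for λ = -5 of length 2:
v_1 = (0, -2, 0, -2)ᵀ
v_2 = (1, 0, 0, 0)ᵀ

Let N = A − (-5)·I. We want v_2 with N^2 v_2 = 0 but N^1 v_2 ≠ 0; then v_{j-1} := N · v_j for j = 2, …, 2.

Pick v_2 = (1, 0, 0, 0)ᵀ.
Then v_1 = N · v_2 = (0, -2, 0, -2)ᵀ.

Sanity check: (A − (-5)·I) v_1 = (0, 0, 0, 0)ᵀ = 0. ✓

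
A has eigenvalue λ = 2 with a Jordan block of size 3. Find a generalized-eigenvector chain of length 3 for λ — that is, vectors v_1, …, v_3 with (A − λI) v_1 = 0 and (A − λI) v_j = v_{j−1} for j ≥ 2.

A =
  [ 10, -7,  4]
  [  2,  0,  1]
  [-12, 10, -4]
A Jordan chain for λ = 2 of length 3:
v_1 = (2, 0, -4)ᵀ
v_2 = (8, 2, -12)ᵀ
v_3 = (1, 0, 0)ᵀ

Let N = A − (2)·I. We want v_3 with N^3 v_3 = 0 but N^2 v_3 ≠ 0; then v_{j-1} := N · v_j for j = 3, …, 2.

Pick v_3 = (1, 0, 0)ᵀ.
Then v_2 = N · v_3 = (8, 2, -12)ᵀ.
Then v_1 = N · v_2 = (2, 0, -4)ᵀ.

Sanity check: (A − (2)·I) v_1 = (0, 0, 0)ᵀ = 0. ✓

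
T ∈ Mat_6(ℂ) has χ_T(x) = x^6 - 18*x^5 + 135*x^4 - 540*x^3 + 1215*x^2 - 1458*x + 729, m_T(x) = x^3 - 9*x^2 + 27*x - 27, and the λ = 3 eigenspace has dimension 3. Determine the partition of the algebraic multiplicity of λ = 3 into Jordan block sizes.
Block sizes for λ = 3: [3, 2, 1]

Step 1 — from the characteristic polynomial, algebraic multiplicity of λ = 3 is 6. From dim ker(T − (3)·I) = 3, there are exactly 3 Jordan blocks for λ = 3.
Step 2 — from the minimal polynomial, the factor (x − 3)^3 tells us the largest block for λ = 3 has size 3.
Step 3 — with total size 6, 3 blocks, and largest block 3, the block sizes (in nonincreasing order) are [3, 2, 1].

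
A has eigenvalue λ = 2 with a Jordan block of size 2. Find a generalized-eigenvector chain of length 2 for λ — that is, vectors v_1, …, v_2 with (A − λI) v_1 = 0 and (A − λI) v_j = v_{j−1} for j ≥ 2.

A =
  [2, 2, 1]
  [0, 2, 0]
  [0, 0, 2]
A Jordan chain for λ = 2 of length 2:
v_1 = (2, 0, 0)ᵀ
v_2 = (0, 1, 0)ᵀ

Let N = A − (2)·I. We want v_2 with N^2 v_2 = 0 but N^1 v_2 ≠ 0; then v_{j-1} := N · v_j for j = 2, …, 2.

Pick v_2 = (0, 1, 0)ᵀ.
Then v_1 = N · v_2 = (2, 0, 0)ᵀ.

Sanity check: (A − (2)·I) v_1 = (0, 0, 0)ᵀ = 0. ✓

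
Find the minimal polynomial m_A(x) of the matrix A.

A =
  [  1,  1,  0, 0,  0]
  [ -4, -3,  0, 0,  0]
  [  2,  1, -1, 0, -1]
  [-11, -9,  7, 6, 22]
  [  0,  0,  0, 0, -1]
x^3 - 4*x^2 - 11*x - 6

The characteristic polynomial is χ_A(x) = (x - 6)*(x + 1)^4, so the eigenvalues are known. The minimal polynomial is
  m_A(x) = Π_λ (x − λ)^{k_λ}
where k_λ is the size of the *largest* Jordan block for λ (equivalently, the smallest k with (A − λI)^k v = 0 for every generalised eigenvector v of λ).

  λ = -1: largest Jordan block has size 2, contributing (x + 1)^2
  λ = 6: largest Jordan block has size 1, contributing (x − 6)

So m_A(x) = (x - 6)*(x + 1)^2 = x^3 - 4*x^2 - 11*x - 6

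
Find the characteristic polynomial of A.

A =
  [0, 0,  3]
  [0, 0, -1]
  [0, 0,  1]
x^3 - x^2

Expanding det(x·I − A) (e.g. by cofactor expansion or by noting that A is similar to its Jordan form J, which has the same characteristic polynomial as A) gives
  χ_A(x) = x^3 - x^2
which factors as x^2*(x - 1). The eigenvalues (with algebraic multiplicities) are λ = 0 with multiplicity 2, λ = 1 with multiplicity 1.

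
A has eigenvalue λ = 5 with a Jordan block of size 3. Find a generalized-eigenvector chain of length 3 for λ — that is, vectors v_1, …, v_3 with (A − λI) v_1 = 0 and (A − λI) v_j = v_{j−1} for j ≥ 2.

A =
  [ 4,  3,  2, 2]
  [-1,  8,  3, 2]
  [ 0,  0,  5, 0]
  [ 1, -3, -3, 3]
A Jordan chain for λ = 5 of length 3:
v_1 = (1, 1, 0, -1)ᵀ
v_2 = (2, 3, 0, -3)ᵀ
v_3 = (0, 0, 1, 0)ᵀ

Let N = A − (5)·I. We want v_3 with N^3 v_3 = 0 but N^2 v_3 ≠ 0; then v_{j-1} := N · v_j for j = 3, …, 2.

Pick v_3 = (0, 0, 1, 0)ᵀ.
Then v_2 = N · v_3 = (2, 3, 0, -3)ᵀ.
Then v_1 = N · v_2 = (1, 1, 0, -1)ᵀ.

Sanity check: (A − (5)·I) v_1 = (0, 0, 0, 0)ᵀ = 0. ✓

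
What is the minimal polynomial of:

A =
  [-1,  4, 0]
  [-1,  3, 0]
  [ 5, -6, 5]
x^3 - 7*x^2 + 11*x - 5

The characteristic polynomial is χ_A(x) = (x - 5)*(x - 1)^2, so the eigenvalues are known. The minimal polynomial is
  m_A(x) = Π_λ (x − λ)^{k_λ}
where k_λ is the size of the *largest* Jordan block for λ (equivalently, the smallest k with (A − λI)^k v = 0 for every generalised eigenvector v of λ).

  λ = 1: largest Jordan block has size 2, contributing (x − 1)^2
  λ = 5: largest Jordan block has size 1, contributing (x − 5)

So m_A(x) = (x - 5)*(x - 1)^2 = x^3 - 7*x^2 + 11*x - 5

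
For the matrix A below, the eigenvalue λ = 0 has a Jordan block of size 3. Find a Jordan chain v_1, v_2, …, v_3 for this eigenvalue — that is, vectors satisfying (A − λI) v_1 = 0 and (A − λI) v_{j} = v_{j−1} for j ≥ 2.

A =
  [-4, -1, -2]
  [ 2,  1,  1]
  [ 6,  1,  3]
A Jordan chain for λ = 0 of length 3:
v_1 = (2, 0, -4)ᵀ
v_2 = (-4, 2, 6)ᵀ
v_3 = (1, 0, 0)ᵀ

Let N = A − (0)·I. We want v_3 with N^3 v_3 = 0 but N^2 v_3 ≠ 0; then v_{j-1} := N · v_j for j = 3, …, 2.

Pick v_3 = (1, 0, 0)ᵀ.
Then v_2 = N · v_3 = (-4, 2, 6)ᵀ.
Then v_1 = N · v_2 = (2, 0, -4)ᵀ.

Sanity check: (A − (0)·I) v_1 = (0, 0, 0)ᵀ = 0. ✓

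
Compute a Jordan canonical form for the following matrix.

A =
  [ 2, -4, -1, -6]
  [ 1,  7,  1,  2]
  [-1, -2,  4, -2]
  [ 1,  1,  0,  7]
J_2(5) ⊕ J_2(5)

The characteristic polynomial is
  det(x·I − A) = x^4 - 20*x^3 + 150*x^2 - 500*x + 625 = (x - 5)^4

Eigenvalues and multiplicities (the geometric multiplicity of λ is n − rank(A − λI), which equals the number of Jordan blocks for λ):
  λ = 5: algebraic multiplicity = 4, geometric multiplicity = 2

Determining the block sizes for each eigenvalue:
  λ = 5: with am = 4 and gm = 2, the partition is not yet determined (e.g. several partitions of 4 into 2 parts exist). Let N = A − (5)·I. Computing rank(N^1) = 2, rank(N^2) = 0; the number of blocks of size ≥ j is rank(N^{j−1}) − rank(N^j), giving [2, 2]. So we have 2 block(s) of size 2 → block sizes [2, 2]

Assembling the blocks gives a Jordan form
J =
  [5, 1, 0, 0]
  [0, 5, 0, 0]
  [0, 0, 5, 1]
  [0, 0, 0, 5]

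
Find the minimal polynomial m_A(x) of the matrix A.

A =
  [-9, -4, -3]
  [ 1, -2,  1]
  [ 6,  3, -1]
x^3 + 12*x^2 + 48*x + 64

The characteristic polynomial is χ_A(x) = (x + 4)^3, so the eigenvalues are known. The minimal polynomial is
  m_A(x) = Π_λ (x − λ)^{k_λ}
where k_λ is the size of the *largest* Jordan block for λ (equivalently, the smallest k with (A − λI)^k v = 0 for every generalised eigenvector v of λ).

  λ = -4: largest Jordan block has size 3, contributing (x + 4)^3

So m_A(x) = (x + 4)^3 = x^3 + 12*x^2 + 48*x + 64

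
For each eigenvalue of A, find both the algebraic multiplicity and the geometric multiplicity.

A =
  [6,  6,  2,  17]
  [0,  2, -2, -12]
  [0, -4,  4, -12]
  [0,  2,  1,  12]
λ = 6: alg = 4, geom = 2

Step 1 — factor the characteristic polynomial to read off the algebraic multiplicities:
  χ_A(x) = (x - 6)^4

Step 2 — compute geometric multiplicities via the rank-nullity identity g(λ) = n − rank(A − λI):
  rank(A − (6)·I) = 2, so dim ker(A − (6)·I) = n − 2 = 2

Summary:
  λ = 6: algebraic multiplicity = 4, geometric multiplicity = 2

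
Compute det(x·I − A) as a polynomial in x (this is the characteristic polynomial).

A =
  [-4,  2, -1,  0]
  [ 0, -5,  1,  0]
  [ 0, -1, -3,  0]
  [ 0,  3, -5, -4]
x^4 + 16*x^3 + 96*x^2 + 256*x + 256

Expanding det(x·I − A) (e.g. by cofactor expansion or by noting that A is similar to its Jordan form J, which has the same characteristic polynomial as A) gives
  χ_A(x) = x^4 + 16*x^3 + 96*x^2 + 256*x + 256
which factors as (x + 4)^4. The eigenvalues (with algebraic multiplicities) are λ = -4 with multiplicity 4.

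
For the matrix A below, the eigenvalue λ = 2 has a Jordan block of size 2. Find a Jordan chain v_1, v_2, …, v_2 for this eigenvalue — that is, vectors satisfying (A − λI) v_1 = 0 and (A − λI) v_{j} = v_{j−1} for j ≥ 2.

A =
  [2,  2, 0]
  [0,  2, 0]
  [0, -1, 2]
A Jordan chain for λ = 2 of length 2:
v_1 = (2, 0, -1)ᵀ
v_2 = (0, 1, 0)ᵀ

Let N = A − (2)·I. We want v_2 with N^2 v_2 = 0 but N^1 v_2 ≠ 0; then v_{j-1} := N · v_j for j = 2, …, 2.

Pick v_2 = (0, 1, 0)ᵀ.
Then v_1 = N · v_2 = (2, 0, -1)ᵀ.

Sanity check: (A − (2)·I) v_1 = (0, 0, 0)ᵀ = 0. ✓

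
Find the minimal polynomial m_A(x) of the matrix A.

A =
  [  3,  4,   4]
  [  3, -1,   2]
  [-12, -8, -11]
x^2 + 6*x + 9

The characteristic polynomial is χ_A(x) = (x + 3)^3, so the eigenvalues are known. The minimal polynomial is
  m_A(x) = Π_λ (x − λ)^{k_λ}
where k_λ is the size of the *largest* Jordan block for λ (equivalently, the smallest k with (A − λI)^k v = 0 for every generalised eigenvector v of λ).

  λ = -3: largest Jordan block has size 2, contributing (x + 3)^2

So m_A(x) = (x + 3)^2 = x^2 + 6*x + 9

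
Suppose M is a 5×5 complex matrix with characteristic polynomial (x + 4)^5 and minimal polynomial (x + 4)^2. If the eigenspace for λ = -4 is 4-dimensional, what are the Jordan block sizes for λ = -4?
Block sizes for λ = -4: [2, 1, 1, 1]

Step 1 — from the characteristic polynomial, algebraic multiplicity of λ = -4 is 5. From dim ker(M − (-4)·I) = 4, there are exactly 4 Jordan blocks for λ = -4.
Step 2 — from the minimal polynomial, the factor (x + 4)^2 tells us the largest block for λ = -4 has size 2.
Step 3 — with total size 5, 4 blocks, and largest block 2, the block sizes (in nonincreasing order) are [2, 1, 1, 1].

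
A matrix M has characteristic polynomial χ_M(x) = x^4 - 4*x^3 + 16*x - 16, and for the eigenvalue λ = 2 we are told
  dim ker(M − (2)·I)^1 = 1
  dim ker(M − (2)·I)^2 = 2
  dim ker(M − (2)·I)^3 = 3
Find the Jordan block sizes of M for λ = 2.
Block sizes for λ = 2: [3]

From the dimensions of kernels of powers, the number of Jordan blocks of size at least j is d_j − d_{j−1} where d_j = dim ker(N^j) (with d_0 = 0). Computing the differences gives [1, 1, 1].
The number of blocks of size exactly k is (#blocks of size ≥ k) − (#blocks of size ≥ k + 1), so the partition is: 1 block(s) of size 3.
In nonincreasing order the block sizes are [3].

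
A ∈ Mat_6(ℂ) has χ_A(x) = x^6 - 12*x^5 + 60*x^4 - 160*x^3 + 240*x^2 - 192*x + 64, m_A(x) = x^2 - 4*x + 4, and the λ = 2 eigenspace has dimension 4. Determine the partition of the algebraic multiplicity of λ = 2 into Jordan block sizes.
Block sizes for λ = 2: [2, 2, 1, 1]

Step 1 — from the characteristic polynomial, algebraic multiplicity of λ = 2 is 6. From dim ker(A − (2)·I) = 4, there are exactly 4 Jordan blocks for λ = 2.
Step 2 — from the minimal polynomial, the factor (x − 2)^2 tells us the largest block for λ = 2 has size 2.
Step 3 — with total size 6, 4 blocks, and largest block 2, the block sizes (in nonincreasing order) are [2, 2, 1, 1].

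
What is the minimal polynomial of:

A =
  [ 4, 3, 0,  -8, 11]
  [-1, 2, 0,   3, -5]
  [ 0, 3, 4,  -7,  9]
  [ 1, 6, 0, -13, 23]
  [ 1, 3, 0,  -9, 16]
x^5 - 13*x^4 + 58*x^3 - 88*x^2 - 32*x + 128

The characteristic polynomial is χ_A(x) = (x - 4)^3*(x - 2)*(x + 1), so the eigenvalues are known. The minimal polynomial is
  m_A(x) = Π_λ (x − λ)^{k_λ}
where k_λ is the size of the *largest* Jordan block for λ (equivalently, the smallest k with (A − λI)^k v = 0 for every generalised eigenvector v of λ).

  λ = -1: largest Jordan block has size 1, contributing (x + 1)
  λ = 2: largest Jordan block has size 1, contributing (x − 2)
  λ = 4: largest Jordan block has size 3, contributing (x − 4)^3

So m_A(x) = (x - 4)^3*(x - 2)*(x + 1) = x^5 - 13*x^4 + 58*x^3 - 88*x^2 - 32*x + 128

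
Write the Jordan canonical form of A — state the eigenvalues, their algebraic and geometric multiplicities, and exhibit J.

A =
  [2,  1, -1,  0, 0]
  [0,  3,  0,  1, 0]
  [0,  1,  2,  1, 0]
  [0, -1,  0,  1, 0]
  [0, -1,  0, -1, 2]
J_2(2) ⊕ J_2(2) ⊕ J_1(2)

The characteristic polynomial is
  det(x·I − A) = x^5 - 10*x^4 + 40*x^3 - 80*x^2 + 80*x - 32 = (x - 2)^5

Eigenvalues and multiplicities (the geometric multiplicity of λ is n − rank(A − λI), which equals the number of Jordan blocks for λ):
  λ = 2: algebraic multiplicity = 5, geometric multiplicity = 3

Determining the block sizes for each eigenvalue:
  λ = 2: with am = 5 and gm = 3, the partition is not yet determined (e.g. several partitions of 5 into 3 parts exist). Let N = A − (2)·I. Computing rank(N^1) = 2, rank(N^2) = 0; the number of blocks of size ≥ j is rank(N^{j−1}) − rank(N^j), giving [3, 2]. So we have 2 block(s) of size 2, 1 block(s) of size 1 → block sizes [2, 2, 1]

Assembling the blocks gives a Jordan form
J =
  [2, 1, 0, 0, 0]
  [0, 2, 0, 0, 0]
  [0, 0, 2, 1, 0]
  [0, 0, 0, 2, 0]
  [0, 0, 0, 0, 2]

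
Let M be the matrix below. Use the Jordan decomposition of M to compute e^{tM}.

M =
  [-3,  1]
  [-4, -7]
e^{tM} =
  [2*t*exp(-5*t) + exp(-5*t), t*exp(-5*t)]
  [-4*t*exp(-5*t), -2*t*exp(-5*t) + exp(-5*t)]

Strategy: write M = P · J · P⁻¹ where J is a Jordan canonical form, so e^{tM} = P · e^{tJ} · P⁻¹, and e^{tJ} can be computed block-by-block.

M has Jordan form
J =
  [-5,  1]
  [ 0, -5]
(up to reordering of blocks).

Per-block formulas:
  For a 2×2 Jordan block J_2(-5): exp(t · J_2(-5)) = e^(-5t)·(I + t·N), where N is the 2×2 nilpotent shift.

After assembling e^{tJ} and conjugating by P, we get:

e^{tM} =
  [2*t*exp(-5*t) + exp(-5*t), t*exp(-5*t)]
  [-4*t*exp(-5*t), -2*t*exp(-5*t) + exp(-5*t)]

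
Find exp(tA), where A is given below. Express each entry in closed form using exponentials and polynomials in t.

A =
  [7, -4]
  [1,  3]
e^{tA} =
  [2*t*exp(5*t) + exp(5*t), -4*t*exp(5*t)]
  [t*exp(5*t), -2*t*exp(5*t) + exp(5*t)]

Strategy: write A = P · J · P⁻¹ where J is a Jordan canonical form, so e^{tA} = P · e^{tJ} · P⁻¹, and e^{tJ} can be computed block-by-block.

A has Jordan form
J =
  [5, 1]
  [0, 5]
(up to reordering of blocks).

Per-block formulas:
  For a 2×2 Jordan block J_2(5): exp(t · J_2(5)) = e^(5t)·(I + t·N), where N is the 2×2 nilpotent shift.

After assembling e^{tJ} and conjugating by P, we get:

e^{tA} =
  [2*t*exp(5*t) + exp(5*t), -4*t*exp(5*t)]
  [t*exp(5*t), -2*t*exp(5*t) + exp(5*t)]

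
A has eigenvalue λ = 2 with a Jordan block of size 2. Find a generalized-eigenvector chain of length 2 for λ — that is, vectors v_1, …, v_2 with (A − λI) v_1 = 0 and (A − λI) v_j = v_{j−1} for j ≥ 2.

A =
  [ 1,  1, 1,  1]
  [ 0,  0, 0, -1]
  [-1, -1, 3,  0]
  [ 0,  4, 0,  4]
A Jordan chain for λ = 2 of length 2:
v_1 = (-1, 0, -1, 0)ᵀ
v_2 = (1, 0, 0, 0)ᵀ

Let N = A − (2)·I. We want v_2 with N^2 v_2 = 0 but N^1 v_2 ≠ 0; then v_{j-1} := N · v_j for j = 2, …, 2.

Pick v_2 = (1, 0, 0, 0)ᵀ.
Then v_1 = N · v_2 = (-1, 0, -1, 0)ᵀ.

Sanity check: (A − (2)·I) v_1 = (0, 0, 0, 0)ᵀ = 0. ✓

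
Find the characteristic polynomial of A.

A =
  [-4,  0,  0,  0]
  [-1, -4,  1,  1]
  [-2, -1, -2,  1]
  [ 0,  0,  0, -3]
x^4 + 13*x^3 + 63*x^2 + 135*x + 108

Expanding det(x·I − A) (e.g. by cofactor expansion or by noting that A is similar to its Jordan form J, which has the same characteristic polynomial as A) gives
  χ_A(x) = x^4 + 13*x^3 + 63*x^2 + 135*x + 108
which factors as (x + 3)^3*(x + 4). The eigenvalues (with algebraic multiplicities) are λ = -4 with multiplicity 1, λ = -3 with multiplicity 3.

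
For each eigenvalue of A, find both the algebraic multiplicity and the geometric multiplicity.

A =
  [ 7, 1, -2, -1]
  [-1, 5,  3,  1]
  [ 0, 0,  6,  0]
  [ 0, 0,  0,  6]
λ = 6: alg = 4, geom = 2

Step 1 — factor the characteristic polynomial to read off the algebraic multiplicities:
  χ_A(x) = (x - 6)^4

Step 2 — compute geometric multiplicities via the rank-nullity identity g(λ) = n − rank(A − λI):
  rank(A − (6)·I) = 2, so dim ker(A − (6)·I) = n − 2 = 2

Summary:
  λ = 6: algebraic multiplicity = 4, geometric multiplicity = 2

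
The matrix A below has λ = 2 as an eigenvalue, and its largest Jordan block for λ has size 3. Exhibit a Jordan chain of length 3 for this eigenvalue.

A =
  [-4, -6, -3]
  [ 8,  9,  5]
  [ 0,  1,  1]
A Jordan chain for λ = 2 of length 3:
v_1 = (-12, 8, 8)ᵀ
v_2 = (-6, 8, 0)ᵀ
v_3 = (1, 0, 0)ᵀ

Let N = A − (2)·I. We want v_3 with N^3 v_3 = 0 but N^2 v_3 ≠ 0; then v_{j-1} := N · v_j for j = 3, …, 2.

Pick v_3 = (1, 0, 0)ᵀ.
Then v_2 = N · v_3 = (-6, 8, 0)ᵀ.
Then v_1 = N · v_2 = (-12, 8, 8)ᵀ.

Sanity check: (A − (2)·I) v_1 = (0, 0, 0)ᵀ = 0. ✓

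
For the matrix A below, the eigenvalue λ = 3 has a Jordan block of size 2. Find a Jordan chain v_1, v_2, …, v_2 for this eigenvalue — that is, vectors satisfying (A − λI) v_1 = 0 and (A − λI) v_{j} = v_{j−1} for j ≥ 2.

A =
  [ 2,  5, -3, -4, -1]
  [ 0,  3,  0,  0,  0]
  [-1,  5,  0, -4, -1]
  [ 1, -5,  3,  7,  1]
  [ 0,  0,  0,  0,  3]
A Jordan chain for λ = 3 of length 2:
v_1 = (-1, 0, -1, 1, 0)ᵀ
v_2 = (1, 0, 0, 0, 0)ᵀ

Let N = A − (3)·I. We want v_2 with N^2 v_2 = 0 but N^1 v_2 ≠ 0; then v_{j-1} := N · v_j for j = 2, …, 2.

Pick v_2 = (1, 0, 0, 0, 0)ᵀ.
Then v_1 = N · v_2 = (-1, 0, -1, 1, 0)ᵀ.

Sanity check: (A − (3)·I) v_1 = (0, 0, 0, 0, 0)ᵀ = 0. ✓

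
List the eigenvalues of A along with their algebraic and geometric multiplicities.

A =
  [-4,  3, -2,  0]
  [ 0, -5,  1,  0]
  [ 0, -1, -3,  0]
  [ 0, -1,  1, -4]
λ = -4: alg = 4, geom = 2

Step 1 — factor the characteristic polynomial to read off the algebraic multiplicities:
  χ_A(x) = (x + 4)^4

Step 2 — compute geometric multiplicities via the rank-nullity identity g(λ) = n − rank(A − λI):
  rank(A − (-4)·I) = 2, so dim ker(A − (-4)·I) = n − 2 = 2

Summary:
  λ = -4: algebraic multiplicity = 4, geometric multiplicity = 2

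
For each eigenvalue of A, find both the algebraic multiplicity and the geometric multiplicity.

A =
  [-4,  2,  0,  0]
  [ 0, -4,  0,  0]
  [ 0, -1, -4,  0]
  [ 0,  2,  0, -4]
λ = -4: alg = 4, geom = 3

Step 1 — factor the characteristic polynomial to read off the algebraic multiplicities:
  χ_A(x) = (x + 4)^4

Step 2 — compute geometric multiplicities via the rank-nullity identity g(λ) = n − rank(A − λI):
  rank(A − (-4)·I) = 1, so dim ker(A − (-4)·I) = n − 1 = 3

Summary:
  λ = -4: algebraic multiplicity = 4, geometric multiplicity = 3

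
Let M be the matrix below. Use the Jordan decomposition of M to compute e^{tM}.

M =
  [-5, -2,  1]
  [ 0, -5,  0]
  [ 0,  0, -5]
e^{tM} =
  [exp(-5*t), -2*t*exp(-5*t), t*exp(-5*t)]
  [0, exp(-5*t), 0]
  [0, 0, exp(-5*t)]

Strategy: write M = P · J · P⁻¹ where J is a Jordan canonical form, so e^{tM} = P · e^{tJ} · P⁻¹, and e^{tJ} can be computed block-by-block.

M has Jordan form
J =
  [-5,  1,  0]
  [ 0, -5,  0]
  [ 0,  0, -5]
(up to reordering of blocks).

Per-block formulas:
  For a 2×2 Jordan block J_2(-5): exp(t · J_2(-5)) = e^(-5t)·(I + t·N), where N is the 2×2 nilpotent shift.
  For a 1×1 block at λ = -5: exp(t · [-5]) = [e^(-5t)].

After assembling e^{tJ} and conjugating by P, we get:

e^{tM} =
  [exp(-5*t), -2*t*exp(-5*t), t*exp(-5*t)]
  [0, exp(-5*t), 0]
  [0, 0, exp(-5*t)]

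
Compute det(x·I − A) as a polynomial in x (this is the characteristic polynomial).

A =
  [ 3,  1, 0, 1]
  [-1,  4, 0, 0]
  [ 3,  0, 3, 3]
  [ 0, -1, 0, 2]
x^4 - 12*x^3 + 54*x^2 - 108*x + 81

Expanding det(x·I − A) (e.g. by cofactor expansion or by noting that A is similar to its Jordan form J, which has the same characteristic polynomial as A) gives
  χ_A(x) = x^4 - 12*x^3 + 54*x^2 - 108*x + 81
which factors as (x - 3)^4. The eigenvalues (with algebraic multiplicities) are λ = 3 with multiplicity 4.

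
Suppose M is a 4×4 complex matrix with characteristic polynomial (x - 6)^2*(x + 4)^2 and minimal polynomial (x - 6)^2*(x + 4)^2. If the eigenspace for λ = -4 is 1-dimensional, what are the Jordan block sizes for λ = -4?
Block sizes for λ = -4: [2]

Step 1 — from the characteristic polynomial, algebraic multiplicity of λ = -4 is 2. From dim ker(M − (-4)·I) = 1, there are exactly 1 Jordan blocks for λ = -4.
Step 2 — from the minimal polynomial, the factor (x + 4)^2 tells us the largest block for λ = -4 has size 2.
Step 3 — with total size 2, 1 blocks, and largest block 2, the block sizes (in nonincreasing order) are [2].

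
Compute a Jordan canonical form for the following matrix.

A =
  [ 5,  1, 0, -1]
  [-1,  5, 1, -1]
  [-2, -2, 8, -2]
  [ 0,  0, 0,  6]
J_3(6) ⊕ J_1(6)

The characteristic polynomial is
  det(x·I − A) = x^4 - 24*x^3 + 216*x^2 - 864*x + 1296 = (x - 6)^4

Eigenvalues and multiplicities (the geometric multiplicity of λ is n − rank(A − λI), which equals the number of Jordan blocks for λ):
  λ = 6: algebraic multiplicity = 4, geometric multiplicity = 2

Determining the block sizes for each eigenvalue:
  λ = 6: with am = 4 and gm = 2, the partition is not yet determined (e.g. several partitions of 4 into 2 parts exist). Let N = A − (6)·I. Computing rank(N^1) = 2, rank(N^2) = 1, rank(N^3) = 0; the number of blocks of size ≥ j is rank(N^{j−1}) − rank(N^j), giving [2, 1, 1]. So we have 1 block(s) of size 3, 1 block(s) of size 1 → block sizes [3, 1]

Assembling the blocks gives a Jordan form
J =
  [6, 1, 0, 0]
  [0, 6, 1, 0]
  [0, 0, 6, 0]
  [0, 0, 0, 6]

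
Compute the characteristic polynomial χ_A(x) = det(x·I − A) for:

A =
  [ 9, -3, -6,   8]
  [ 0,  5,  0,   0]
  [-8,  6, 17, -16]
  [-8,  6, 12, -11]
x^4 - 20*x^3 + 150*x^2 - 500*x + 625

Expanding det(x·I − A) (e.g. by cofactor expansion or by noting that A is similar to its Jordan form J, which has the same characteristic polynomial as A) gives
  χ_A(x) = x^4 - 20*x^3 + 150*x^2 - 500*x + 625
which factors as (x - 5)^4. The eigenvalues (with algebraic multiplicities) are λ = 5 with multiplicity 4.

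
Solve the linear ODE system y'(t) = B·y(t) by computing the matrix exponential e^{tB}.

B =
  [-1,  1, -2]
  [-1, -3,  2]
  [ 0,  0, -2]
e^{tB} =
  [t*exp(-2*t) + exp(-2*t), t*exp(-2*t), -2*t*exp(-2*t)]
  [-t*exp(-2*t), -t*exp(-2*t) + exp(-2*t), 2*t*exp(-2*t)]
  [0, 0, exp(-2*t)]

Strategy: write B = P · J · P⁻¹ where J is a Jordan canonical form, so e^{tB} = P · e^{tJ} · P⁻¹, and e^{tJ} can be computed block-by-block.

B has Jordan form
J =
  [-2,  1,  0]
  [ 0, -2,  0]
  [ 0,  0, -2]
(up to reordering of blocks).

Per-block formulas:
  For a 2×2 Jordan block J_2(-2): exp(t · J_2(-2)) = e^(-2t)·(I + t·N), where N is the 2×2 nilpotent shift.
  For a 1×1 block at λ = -2: exp(t · [-2]) = [e^(-2t)].

After assembling e^{tJ} and conjugating by P, we get:

e^{tB} =
  [t*exp(-2*t) + exp(-2*t), t*exp(-2*t), -2*t*exp(-2*t)]
  [-t*exp(-2*t), -t*exp(-2*t) + exp(-2*t), 2*t*exp(-2*t)]
  [0, 0, exp(-2*t)]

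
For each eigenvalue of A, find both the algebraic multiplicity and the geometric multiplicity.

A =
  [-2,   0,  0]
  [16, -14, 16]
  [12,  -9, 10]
λ = -2: alg = 3, geom = 2

Step 1 — factor the characteristic polynomial to read off the algebraic multiplicities:
  χ_A(x) = (x + 2)^3

Step 2 — compute geometric multiplicities via the rank-nullity identity g(λ) = n − rank(A − λI):
  rank(A − (-2)·I) = 1, so dim ker(A − (-2)·I) = n − 1 = 2

Summary:
  λ = -2: algebraic multiplicity = 3, geometric multiplicity = 2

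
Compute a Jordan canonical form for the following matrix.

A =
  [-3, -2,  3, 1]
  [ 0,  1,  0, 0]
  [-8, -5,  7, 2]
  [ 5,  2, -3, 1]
J_2(1) ⊕ J_2(2)

The characteristic polynomial is
  det(x·I − A) = x^4 - 6*x^3 + 13*x^2 - 12*x + 4 = (x - 2)^2*(x - 1)^2

Eigenvalues and multiplicities (the geometric multiplicity of λ is n − rank(A − λI), which equals the number of Jordan blocks for λ):
  λ = 1: algebraic multiplicity = 2, geometric multiplicity = 1
  λ = 2: algebraic multiplicity = 2, geometric multiplicity = 1

Determining the block sizes for each eigenvalue:
  λ = 1: one block (gm = 1), so the single block has size am = 2 → block sizes [2]
  λ = 2: one block (gm = 1), so the single block has size am = 2 → block sizes [2]

Assembling the blocks gives a Jordan form
J =
  [1, 1, 0, 0]
  [0, 1, 0, 0]
  [0, 0, 2, 1]
  [0, 0, 0, 2]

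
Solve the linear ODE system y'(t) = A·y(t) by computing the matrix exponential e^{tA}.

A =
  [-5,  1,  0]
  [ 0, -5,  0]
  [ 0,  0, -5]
e^{tA} =
  [exp(-5*t), t*exp(-5*t), 0]
  [0, exp(-5*t), 0]
  [0, 0, exp(-5*t)]

Strategy: write A = P · J · P⁻¹ where J is a Jordan canonical form, so e^{tA} = P · e^{tJ} · P⁻¹, and e^{tJ} can be computed block-by-block.

A has Jordan form
J =
  [-5,  1,  0]
  [ 0, -5,  0]
  [ 0,  0, -5]
(up to reordering of blocks).

Per-block formulas:
  For a 1×1 block at λ = -5: exp(t · [-5]) = [e^(-5t)].
  For a 2×2 Jordan block J_2(-5): exp(t · J_2(-5)) = e^(-5t)·(I + t·N), where N is the 2×2 nilpotent shift.

After assembling e^{tJ} and conjugating by P, we get:

e^{tA} =
  [exp(-5*t), t*exp(-5*t), 0]
  [0, exp(-5*t), 0]
  [0, 0, exp(-5*t)]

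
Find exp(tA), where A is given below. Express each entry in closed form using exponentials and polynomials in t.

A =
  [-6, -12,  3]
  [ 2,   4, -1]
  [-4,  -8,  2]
e^{tA} =
  [1 - 6*t, -12*t, 3*t]
  [2*t, 4*t + 1, -t]
  [-4*t, -8*t, 2*t + 1]

Strategy: write A = P · J · P⁻¹ where J is a Jordan canonical form, so e^{tA} = P · e^{tJ} · P⁻¹, and e^{tJ} can be computed block-by-block.

A has Jordan form
J =
  [0, 1, 0]
  [0, 0, 0]
  [0, 0, 0]
(up to reordering of blocks).

Per-block formulas:
  For a 1×1 block at λ = 0: exp(t · [0]) = [e^(0t)].
  For a 2×2 Jordan block J_2(0): exp(t · J_2(0)) = e^(0t)·(I + t·N), where N is the 2×2 nilpotent shift.

After assembling e^{tJ} and conjugating by P, we get:

e^{tA} =
  [1 - 6*t, -12*t, 3*t]
  [2*t, 4*t + 1, -t]
  [-4*t, -8*t, 2*t + 1]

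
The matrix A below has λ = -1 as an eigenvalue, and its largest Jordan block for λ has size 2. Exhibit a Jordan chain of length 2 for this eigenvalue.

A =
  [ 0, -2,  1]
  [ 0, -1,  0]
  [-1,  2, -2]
A Jordan chain for λ = -1 of length 2:
v_1 = (1, 0, -1)ᵀ
v_2 = (1, 0, 0)ᵀ

Let N = A − (-1)·I. We want v_2 with N^2 v_2 = 0 but N^1 v_2 ≠ 0; then v_{j-1} := N · v_j for j = 2, …, 2.

Pick v_2 = (1, 0, 0)ᵀ.
Then v_1 = N · v_2 = (1, 0, -1)ᵀ.

Sanity check: (A − (-1)·I) v_1 = (0, 0, 0)ᵀ = 0. ✓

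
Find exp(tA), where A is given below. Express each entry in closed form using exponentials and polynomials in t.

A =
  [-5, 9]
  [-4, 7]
e^{tA} =
  [-6*t*exp(t) + exp(t), 9*t*exp(t)]
  [-4*t*exp(t), 6*t*exp(t) + exp(t)]

Strategy: write A = P · J · P⁻¹ where J is a Jordan canonical form, so e^{tA} = P · e^{tJ} · P⁻¹, and e^{tJ} can be computed block-by-block.

A has Jordan form
J =
  [1, 1]
  [0, 1]
(up to reordering of blocks).

Per-block formulas:
  For a 2×2 Jordan block J_2(1): exp(t · J_2(1)) = e^(1t)·(I + t·N), where N is the 2×2 nilpotent shift.

After assembling e^{tJ} and conjugating by P, we get:

e^{tA} =
  [-6*t*exp(t) + exp(t), 9*t*exp(t)]
  [-4*t*exp(t), 6*t*exp(t) + exp(t)]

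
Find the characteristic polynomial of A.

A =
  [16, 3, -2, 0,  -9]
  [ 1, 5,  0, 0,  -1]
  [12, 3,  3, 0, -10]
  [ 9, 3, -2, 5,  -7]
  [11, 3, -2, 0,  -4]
x^5 - 25*x^4 + 250*x^3 - 1250*x^2 + 3125*x - 3125

Expanding det(x·I − A) (e.g. by cofactor expansion or by noting that A is similar to its Jordan form J, which has the same characteristic polynomial as A) gives
  χ_A(x) = x^5 - 25*x^4 + 250*x^3 - 1250*x^2 + 3125*x - 3125
which factors as (x - 5)^5. The eigenvalues (with algebraic multiplicities) are λ = 5 with multiplicity 5.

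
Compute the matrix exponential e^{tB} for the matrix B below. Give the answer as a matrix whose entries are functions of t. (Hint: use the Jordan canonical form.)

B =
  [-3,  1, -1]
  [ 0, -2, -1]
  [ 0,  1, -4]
e^{tB} =
  [exp(-3*t), t*exp(-3*t), -t*exp(-3*t)]
  [0, t*exp(-3*t) + exp(-3*t), -t*exp(-3*t)]
  [0, t*exp(-3*t), -t*exp(-3*t) + exp(-3*t)]

Strategy: write B = P · J · P⁻¹ where J is a Jordan canonical form, so e^{tB} = P · e^{tJ} · P⁻¹, and e^{tJ} can be computed block-by-block.

B has Jordan form
J =
  [-3,  1,  0]
  [ 0, -3,  0]
  [ 0,  0, -3]
(up to reordering of blocks).

Per-block formulas:
  For a 2×2 Jordan block J_2(-3): exp(t · J_2(-3)) = e^(-3t)·(I + t·N), where N is the 2×2 nilpotent shift.
  For a 1×1 block at λ = -3: exp(t · [-3]) = [e^(-3t)].

After assembling e^{tJ} and conjugating by P, we get:

e^{tB} =
  [exp(-3*t), t*exp(-3*t), -t*exp(-3*t)]
  [0, t*exp(-3*t) + exp(-3*t), -t*exp(-3*t)]
  [0, t*exp(-3*t), -t*exp(-3*t) + exp(-3*t)]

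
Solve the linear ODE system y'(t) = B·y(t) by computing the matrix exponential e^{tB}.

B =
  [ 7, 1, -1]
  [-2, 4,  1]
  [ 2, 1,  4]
e^{tB} =
  [2*t*exp(5*t) + exp(5*t), t*exp(5*t), -t*exp(5*t)]
  [-2*t*exp(5*t), -t*exp(5*t) + exp(5*t), t*exp(5*t)]
  [2*t*exp(5*t), t*exp(5*t), -t*exp(5*t) + exp(5*t)]

Strategy: write B = P · J · P⁻¹ where J is a Jordan canonical form, so e^{tB} = P · e^{tJ} · P⁻¹, and e^{tJ} can be computed block-by-block.

B has Jordan form
J =
  [5, 1, 0]
  [0, 5, 0]
  [0, 0, 5]
(up to reordering of blocks).

Per-block formulas:
  For a 1×1 block at λ = 5: exp(t · [5]) = [e^(5t)].
  For a 2×2 Jordan block J_2(5): exp(t · J_2(5)) = e^(5t)·(I + t·N), where N is the 2×2 nilpotent shift.

After assembling e^{tJ} and conjugating by P, we get:

e^{tB} =
  [2*t*exp(5*t) + exp(5*t), t*exp(5*t), -t*exp(5*t)]
  [-2*t*exp(5*t), -t*exp(5*t) + exp(5*t), t*exp(5*t)]
  [2*t*exp(5*t), t*exp(5*t), -t*exp(5*t) + exp(5*t)]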